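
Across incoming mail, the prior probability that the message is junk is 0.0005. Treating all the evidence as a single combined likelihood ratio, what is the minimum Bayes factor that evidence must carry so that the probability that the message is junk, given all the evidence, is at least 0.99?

Prior odds = 0.0005/0.9995 = 1/1999.
Target odds = 0.99/0.01 = 99.
Required Bayes factor = 99 ÷ (1/1999) = 197901.

197901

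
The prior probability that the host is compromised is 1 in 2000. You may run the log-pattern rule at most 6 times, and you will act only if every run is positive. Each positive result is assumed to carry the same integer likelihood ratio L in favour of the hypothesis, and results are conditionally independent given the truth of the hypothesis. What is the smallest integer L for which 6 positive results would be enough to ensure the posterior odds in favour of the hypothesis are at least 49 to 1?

Prior odds = 0.0005/0.9995 = 1/1999.
Target odds = 49.
Need L⁶ ≥ 49 ÷ (1/1999) = 97951.
6⁶ = 46656 < 97951 ≤ 117649 = 7⁶, so L = 7.

7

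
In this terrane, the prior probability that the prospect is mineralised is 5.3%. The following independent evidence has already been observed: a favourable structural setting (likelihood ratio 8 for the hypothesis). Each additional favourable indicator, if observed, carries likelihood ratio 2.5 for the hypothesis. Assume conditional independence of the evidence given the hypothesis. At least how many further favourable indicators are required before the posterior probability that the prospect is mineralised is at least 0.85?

3

Prior odds = 0.053/0.947 = 53/947.
Bayes factor of the evidence already in hand = 8.
Odds after that evidence = (53/947) × 8 = 424/947.
Target odds = 0.85/0.15 = 17/3.
Need 2.5ⁿ ≥ 17/3 ÷ (424/947) = 16099/1272.
2.5² = 6.25 falls short of 16099/1272 but 2.5³ = 15.625 reaches it, so n = 3.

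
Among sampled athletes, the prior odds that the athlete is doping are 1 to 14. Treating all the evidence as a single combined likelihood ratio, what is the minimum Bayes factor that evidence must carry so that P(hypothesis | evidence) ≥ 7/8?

Prior odds = 1/14.
Target odds = 0.875/0.125 = 7.
Required Bayes factor = 7 ÷ (1/14) = 98.

98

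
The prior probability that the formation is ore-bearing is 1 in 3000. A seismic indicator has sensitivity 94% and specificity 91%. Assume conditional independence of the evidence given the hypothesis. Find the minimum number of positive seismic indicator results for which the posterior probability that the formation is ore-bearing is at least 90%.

Prior odds = (1/3000)/(2999/3000) = 1/2999.
False-positive rate = 1 − 0.91 = 0.09; likelihood ratio of a positive = 0.94/0.09 = 94/9.
Target posterior odds = 0.9/0.1 = 9.
Need (1/2999) × (94/9)ⁿ ≥ 9, i.e. (94/9)ⁿ ≥ 26991.
(94/9)⁴ = 78074896/6561 falls short of 26991 but (94/9)⁵ ≈124287 reaches it, so n = 5.

5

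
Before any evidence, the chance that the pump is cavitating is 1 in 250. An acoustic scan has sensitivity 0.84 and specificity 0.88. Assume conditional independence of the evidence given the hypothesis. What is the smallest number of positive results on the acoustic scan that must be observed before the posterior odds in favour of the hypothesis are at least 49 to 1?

Prior odds = 0.004/0.996 = 1/249.
False-positive rate = 1 − 0.88 = 0.12; likelihood ratio of a positive = 0.84/0.12 = 7.
Target odds = 49.
Require 7ⁿ ≥ 49 ÷ (1/249) = 12201.
7⁴ = 2401 falls short of 12201 but 7⁵ = 16807 reaches it, so n = 5.

5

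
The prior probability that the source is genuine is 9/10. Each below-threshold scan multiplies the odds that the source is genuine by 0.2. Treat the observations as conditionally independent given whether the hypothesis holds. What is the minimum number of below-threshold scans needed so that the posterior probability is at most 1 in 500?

6

Prior odds: 0.9 ÷ 0.1 = 9.
Likelihood ratio per below-threshold scan = 0.2.
Target odds: 0.002 ÷ 0.998 = 1/499.
Require 0.2ⁿ ≤ 1/499 ÷ 9 = 1/4491.
0.2⁵ = 0.00032 is still above 1/4491 but 0.2⁶ = 1/15625 is at or below it, so n = 6.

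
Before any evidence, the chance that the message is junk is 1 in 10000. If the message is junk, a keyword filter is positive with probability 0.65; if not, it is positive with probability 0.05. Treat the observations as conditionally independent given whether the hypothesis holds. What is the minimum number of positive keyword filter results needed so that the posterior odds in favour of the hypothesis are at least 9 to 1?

Prior odds = 0.0001/0.9999 = 1/9999.
Likelihood ratio of a positive = 0.65/0.05 = 13.
Target odds = 9.
Need (1/9999) × 13ⁿ ≥ 9, i.e. 13ⁿ ≥ 89991.
13⁴ = 28561 falls short of 89991 but 13⁵ = 371293 reaches it, so n = 5.

5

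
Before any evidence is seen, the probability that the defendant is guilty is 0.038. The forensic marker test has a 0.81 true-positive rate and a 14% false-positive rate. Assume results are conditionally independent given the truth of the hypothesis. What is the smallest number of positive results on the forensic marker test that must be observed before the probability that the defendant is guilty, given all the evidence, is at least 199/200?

5

Prior odds: 0.038 ÷ 0.962 = 19/481.
Likelihood ratio of a positive result = 0.81/0.14 = 81/14.
Target odds: 0.995 ÷ 0.005 = 199.
Require (81/14)ⁿ ≥ 199 ÷ (19/481) = 95719/19.
(81/14)⁴ = 43046721/38416 falls short of 95719/19 but (81/14)⁵ ≈6483.13 reaches it, so n = 5.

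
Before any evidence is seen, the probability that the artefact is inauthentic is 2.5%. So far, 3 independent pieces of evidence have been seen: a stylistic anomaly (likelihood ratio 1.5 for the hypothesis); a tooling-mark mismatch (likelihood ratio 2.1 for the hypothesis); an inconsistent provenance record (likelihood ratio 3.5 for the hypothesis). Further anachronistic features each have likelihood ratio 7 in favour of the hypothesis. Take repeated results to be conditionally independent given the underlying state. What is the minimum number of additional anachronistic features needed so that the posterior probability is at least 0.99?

Prior odds = 0.025/0.975 = 1/39.
Combined Bayes factor of the evidence already in hand = 1.5 × 2.1 × 3.5 = 11.025.
Odds after that evidence = (1/39) × 11.025 = 147/520.
Target odds = 0.99/0.01 = 99.
Need 7ⁿ ≥ 99 ÷ (147/520) = 17160/49.
7³ = 343 falls short of 17160/49 but 7⁴ = 2401 reaches it, so n = 4.

4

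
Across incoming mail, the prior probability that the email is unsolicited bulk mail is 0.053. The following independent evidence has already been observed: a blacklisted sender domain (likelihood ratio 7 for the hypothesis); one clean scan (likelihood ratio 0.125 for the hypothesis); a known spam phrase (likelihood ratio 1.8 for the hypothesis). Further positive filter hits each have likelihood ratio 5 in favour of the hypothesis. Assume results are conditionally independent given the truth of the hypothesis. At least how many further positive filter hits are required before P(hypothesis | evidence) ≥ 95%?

4

Prior odds = 0.053/0.947 = 53/947.
Combined Bayes factor of the evidence already in hand = 7 × 0.125 × 1.8 = 1.575.
Odds after that evidence = (53/947) × 1.575 = 3339/37880.
Target odds = 0.95/0.05 = 19.
Need 5ⁿ ≥ 19 ÷ (3339/37880) = 719720/3339.
5³ = 125 falls short of 719720/3339 but 5⁴ = 625 reaches it, so n = 4.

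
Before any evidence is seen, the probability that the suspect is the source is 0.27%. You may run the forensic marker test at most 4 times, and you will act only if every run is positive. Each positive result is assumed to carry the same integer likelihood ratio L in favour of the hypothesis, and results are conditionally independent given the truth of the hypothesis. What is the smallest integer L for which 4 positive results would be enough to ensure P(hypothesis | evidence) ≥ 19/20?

Prior odds = 0.0027/0.9973 = 27/9973.
Target odds = 0.95/0.05 = 19.
Need L⁴ ≥ 19 ÷ (27/9973) = 189487/27.
9⁴ = 6561 < 189487/27 ≤ 10000 = 10⁴, so L = 10.

10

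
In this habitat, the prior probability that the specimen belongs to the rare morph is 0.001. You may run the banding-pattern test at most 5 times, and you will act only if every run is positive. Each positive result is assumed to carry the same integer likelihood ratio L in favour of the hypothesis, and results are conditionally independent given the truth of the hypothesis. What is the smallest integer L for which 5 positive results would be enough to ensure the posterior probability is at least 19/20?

8

Prior odds = 0.001/0.999 = 1/999.
Target odds = 0.95/0.05 = 19.
Need L⁵ ≥ 19 ÷ (1/999) = 18981.
7⁵ = 16807 < 18981 ≤ 32768 = 8⁵, so L = 8.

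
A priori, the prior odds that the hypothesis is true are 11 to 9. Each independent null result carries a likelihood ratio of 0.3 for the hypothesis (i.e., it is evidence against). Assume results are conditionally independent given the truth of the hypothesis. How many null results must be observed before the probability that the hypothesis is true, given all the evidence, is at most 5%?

3

Prior odds = 11/9.
Likelihood ratio per null result = 0.3.
Target odds: 0.05 ÷ 0.95 = 1/19.
Need (11/9) × 0.3ⁿ ≤ 1/19, i.e. 0.3ⁿ ≤ 9/209.
0.3² = 0.09 is still above 9/209 but 0.3³ = 0.027 is at or below it, so n = 3.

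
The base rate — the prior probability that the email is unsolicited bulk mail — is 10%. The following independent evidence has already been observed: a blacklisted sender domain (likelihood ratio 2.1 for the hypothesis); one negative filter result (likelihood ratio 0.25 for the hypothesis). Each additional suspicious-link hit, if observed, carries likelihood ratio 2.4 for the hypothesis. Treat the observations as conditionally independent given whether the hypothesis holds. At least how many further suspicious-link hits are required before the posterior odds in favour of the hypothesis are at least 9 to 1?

Prior odds = 0.1/0.9 = 1/9.
Combined Bayes factor of the evidence already in hand = 2.1 × 0.25 = 0.525.
Odds after that evidence = (1/9) × 0.525 = 7/120.
Target odds = 9.
Need 2.4ⁿ ≥ 9 ÷ (7/120) = 1080/7.
2.4⁵ = 79.62624 falls short of 1080/7 but 2.4⁶ = 2985984/15625 reaches it, so n = 6.

6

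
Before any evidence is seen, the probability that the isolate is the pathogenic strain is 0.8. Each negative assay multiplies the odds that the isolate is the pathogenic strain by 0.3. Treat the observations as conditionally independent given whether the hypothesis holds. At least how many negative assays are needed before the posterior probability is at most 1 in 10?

3

Prior odds = 0.8/0.2 = 4.
Likelihood ratio per negative assay = 0.3.
Target posterior odds = 0.1/0.9 = 1/9.
Need 4 × 0.3ⁿ ≤ 1/9, i.e. 0.3ⁿ ≤ 1/36.
0.3² = 0.09 is still above 1/36 but 0.3³ = 0.027 is at or below it, so n = 3.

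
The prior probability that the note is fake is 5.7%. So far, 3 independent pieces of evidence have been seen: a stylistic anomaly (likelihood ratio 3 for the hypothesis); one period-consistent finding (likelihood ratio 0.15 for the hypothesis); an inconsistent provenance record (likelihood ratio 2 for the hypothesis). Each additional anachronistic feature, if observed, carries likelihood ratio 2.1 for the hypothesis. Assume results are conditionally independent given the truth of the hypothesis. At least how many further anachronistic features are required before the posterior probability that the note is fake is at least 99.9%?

Prior odds = 0.057/0.943 = 57/943.
Combined Bayes factor of the evidence already in hand = 3 × 0.15 × 2 = 0.9.
Odds after that evidence = (57/943) × 0.9 = 513/9430.
Target odds = 0.999/0.001 = 999.
Need 2.1ⁿ ≥ 999 ÷ (513/9430) = 348910/19.
2.1¹³ ≈15447.2 falls short of 348910/19 but 2.1¹⁴ ≈32439.2 reaches it, so n = 14.

14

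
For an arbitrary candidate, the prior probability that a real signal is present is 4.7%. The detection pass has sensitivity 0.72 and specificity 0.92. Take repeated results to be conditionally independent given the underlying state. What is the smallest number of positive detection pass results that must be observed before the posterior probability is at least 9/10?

Prior odds = 0.047/0.953 = 47/953.
False-positive rate = 1 − 0.92 = 0.08; likelihood ratio of a positive = 0.72/0.08 = 9.
Target odds: 0.9 ÷ 0.1 = 9.
Need (47/953) × 9ⁿ ≥ 9, i.e. 9ⁿ ≥ 8577/47.
9² = 81 falls short of 8577/47 but 9³ = 729 reaches it, so n = 3.

3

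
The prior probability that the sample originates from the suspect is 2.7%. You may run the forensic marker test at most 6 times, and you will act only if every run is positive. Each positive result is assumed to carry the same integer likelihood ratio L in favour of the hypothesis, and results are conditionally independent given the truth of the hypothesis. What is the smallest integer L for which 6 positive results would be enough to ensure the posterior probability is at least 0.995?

5

Prior odds = 0.027/0.973 = 27/973.
Target odds = 0.995/0.005 = 199.
Need L⁶ ≥ 199 ÷ (27/973) = 193627/27.
4⁶ = 4096 < 193627/27 ≤ 15625 = 5⁶, so L = 5.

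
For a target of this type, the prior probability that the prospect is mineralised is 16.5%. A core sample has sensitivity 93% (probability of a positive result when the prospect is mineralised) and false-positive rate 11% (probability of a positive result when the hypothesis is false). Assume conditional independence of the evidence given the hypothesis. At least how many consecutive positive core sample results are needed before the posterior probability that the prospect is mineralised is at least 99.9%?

Prior odds = 0.165/0.835 = 33/167.
Likelihood ratio of a positive result = 0.93/0.11 = 93/11.
Target posterior odds = 0.999/0.001 = 999.
Require (93/11)ⁿ ≥ 999 ÷ (33/167) = 55611/11.
(93/11)³ = 804357/1331 falls short of 55611/11 but (93/11)⁴ = 74805201/14641 reaches it, so n = 4.

4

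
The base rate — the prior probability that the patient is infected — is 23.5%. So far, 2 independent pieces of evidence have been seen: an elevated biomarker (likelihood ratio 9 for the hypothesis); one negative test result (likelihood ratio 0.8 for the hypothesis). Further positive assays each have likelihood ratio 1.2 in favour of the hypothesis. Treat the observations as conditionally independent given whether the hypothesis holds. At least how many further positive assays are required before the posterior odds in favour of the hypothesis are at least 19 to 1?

12

Prior odds = 0.235/0.765 = 47/153.
Combined Bayes factor of the evidence already in hand = 9 × 0.8 = 7.2.
Odds after that evidence = (47/153) × 7.2 = 188/85.
Target odds = 19.
Need 1.2ⁿ ≥ 19 ÷ (188/85) = 1615/188.
1.2¹¹ = 362797056/48828125 falls short of 1615/188 but 1.2¹² ≈8.9161 reaches it, so n = 12.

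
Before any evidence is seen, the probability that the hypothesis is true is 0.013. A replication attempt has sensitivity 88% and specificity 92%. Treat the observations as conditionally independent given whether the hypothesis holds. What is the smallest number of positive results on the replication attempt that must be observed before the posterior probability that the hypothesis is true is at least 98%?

4

Prior odds = 0.013/0.987 = 13/987.
False-positive rate = 1 − 0.92 = 0.08; likelihood ratio of a positive = 0.88/0.08 = 11.
Target odds: 0.98 ÷ 0.02 = 49.
Require 11ⁿ ≥ 49 ÷ (13/987) = 48363/13.
11³ = 1331 falls short of 48363/13 but 11⁴ = 14641 reaches it, so n = 4.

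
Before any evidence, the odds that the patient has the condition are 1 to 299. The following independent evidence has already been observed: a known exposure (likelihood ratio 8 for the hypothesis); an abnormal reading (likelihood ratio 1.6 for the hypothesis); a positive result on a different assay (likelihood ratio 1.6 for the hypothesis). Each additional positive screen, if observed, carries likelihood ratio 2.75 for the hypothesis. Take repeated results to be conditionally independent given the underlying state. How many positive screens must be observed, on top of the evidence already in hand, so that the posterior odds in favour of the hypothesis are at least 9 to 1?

5

Prior odds = 1/299.
Combined Bayes factor of the evidence already in hand = 8 × 1.6 × 1.6 = 20.48.
Odds after that evidence = (1/299) × 20.48 = 512/7475.
Target odds = 9.
Need 2.75ⁿ ≥ 9 ÷ (512/7475) = 67275/512.
2.75⁴ = 57.19140625 falls short of 67275/512 but 2.75⁵ = 161051/1024 reaches it, so n = 5.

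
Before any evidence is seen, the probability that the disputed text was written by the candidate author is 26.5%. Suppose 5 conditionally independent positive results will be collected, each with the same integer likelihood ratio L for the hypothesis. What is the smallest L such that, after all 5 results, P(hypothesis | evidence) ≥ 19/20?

3

Prior odds = 0.265/0.735 = 53/147.
Target odds = 0.95/0.05 = 19.
Need L⁵ ≥ 19 ÷ (53/147) = 2793/53.
2⁵ = 32 < 2793/53 ≤ 243 = 3⁵, so L = 3.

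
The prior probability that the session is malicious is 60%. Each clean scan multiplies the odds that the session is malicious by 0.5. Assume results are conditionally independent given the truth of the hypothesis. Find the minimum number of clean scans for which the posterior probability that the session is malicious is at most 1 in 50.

7

Prior odds = 0.6/0.4 = 1.5.
Likelihood ratio per clean scan = 0.5.
Target odds: 0.02 ÷ 0.98 = 1/49.
Require 0.5ⁿ ≤ 1/49 ÷ 1.5 = 2/147.
0.5⁶ = 0.015625 is still above 2/147 but 0.5⁷ = 0.0078125 is at or below it, so n = 7.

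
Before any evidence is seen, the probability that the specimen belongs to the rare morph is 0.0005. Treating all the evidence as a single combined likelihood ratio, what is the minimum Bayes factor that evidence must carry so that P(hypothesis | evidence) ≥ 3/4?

Prior odds = 0.0005/0.9995 = 1/1999.
Target odds = 0.75/0.25 = 3.
Required Bayes factor = 3 ÷ (1/1999) = 5997.

5997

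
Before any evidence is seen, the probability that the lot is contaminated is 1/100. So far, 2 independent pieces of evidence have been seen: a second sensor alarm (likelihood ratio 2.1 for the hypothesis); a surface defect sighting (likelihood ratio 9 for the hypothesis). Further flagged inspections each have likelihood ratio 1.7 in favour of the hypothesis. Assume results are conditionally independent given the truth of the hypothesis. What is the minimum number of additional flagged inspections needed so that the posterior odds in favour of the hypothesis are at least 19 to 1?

Prior odds = 0.01/0.99 = 1/99.
Combined Bayes factor of the evidence already in hand = 2.1 × 9 = 18.9.
Odds after that evidence = (1/99) × 18.9 = 21/110.
Target odds = 19.
Need 1.7ⁿ ≥ 19 ÷ (21/110) = 2090/21.
1.7⁸ ≈69.7576 falls short of 2090/21 but 1.7⁹ ≈118.588 reaches it, so n = 9.

9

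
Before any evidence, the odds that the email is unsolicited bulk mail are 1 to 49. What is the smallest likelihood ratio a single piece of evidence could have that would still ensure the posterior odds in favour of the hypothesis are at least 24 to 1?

Prior odds = 1/49.
Target odds = 24.
Required Bayes factor = 24 ÷ (1/49) = 1176.

1176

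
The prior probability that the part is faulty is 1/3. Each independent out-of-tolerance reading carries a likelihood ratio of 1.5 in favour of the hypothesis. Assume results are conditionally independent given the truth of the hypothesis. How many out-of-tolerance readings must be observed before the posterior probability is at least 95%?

Prior odds = (1/3)/(2/3) = 0.5.
Likelihood ratio per out-of-tolerance reading = 1.5.
Target posterior odds = 0.95/0.05 = 19.
Need 0.5 × 1.5ⁿ ≥ 19, i.e. 1.5ⁿ ≥ 38.
1.5⁸ = 25.62890625 falls short of 38 but 1.5⁹ = 19683/512 reaches it, so n = 9.

9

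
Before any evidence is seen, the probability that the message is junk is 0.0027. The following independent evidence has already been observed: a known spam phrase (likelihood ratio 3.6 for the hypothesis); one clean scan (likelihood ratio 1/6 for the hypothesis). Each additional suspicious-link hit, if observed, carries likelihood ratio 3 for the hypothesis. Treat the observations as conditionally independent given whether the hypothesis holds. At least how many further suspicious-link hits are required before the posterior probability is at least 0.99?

11

Prior odds = 0.0027/0.9973 = 27/9973.
Combined Bayes factor of the evidence already in hand = 3.6 × (1/6) = 0.6.
Odds after that evidence = (27/9973) × 0.6 = 81/49865.
Target odds = 0.99/0.01 = 99.
Need 3ⁿ ≥ 99 ÷ (81/49865) = 548515/9.
3¹⁰ = 59049 falls short of 548515/9 but 3¹¹ = 177147 reaches it, so n = 11.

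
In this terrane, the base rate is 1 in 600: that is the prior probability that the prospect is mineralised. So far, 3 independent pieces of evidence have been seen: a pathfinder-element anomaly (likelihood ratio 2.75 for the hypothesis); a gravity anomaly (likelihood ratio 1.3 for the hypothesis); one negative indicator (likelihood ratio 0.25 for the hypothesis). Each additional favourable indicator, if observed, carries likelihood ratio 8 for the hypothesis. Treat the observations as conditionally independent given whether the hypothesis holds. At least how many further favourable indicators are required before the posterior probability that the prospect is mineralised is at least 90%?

5

Prior odds = (1/600)/(599/600) = 1/599.
Combined Bayes factor of the evidence already in hand = 2.75 × 1.3 × 0.25 = 0.89375.
Odds after that evidence = (1/599) × 0.89375 = 143/95840.
Target odds = 0.9/0.1 = 9.
Need 8ⁿ ≥ 9 ÷ (143/95840) = 862560/143.
8⁴ = 4096 falls short of 862560/143 but 8⁵ = 32768 reaches it, so n = 5.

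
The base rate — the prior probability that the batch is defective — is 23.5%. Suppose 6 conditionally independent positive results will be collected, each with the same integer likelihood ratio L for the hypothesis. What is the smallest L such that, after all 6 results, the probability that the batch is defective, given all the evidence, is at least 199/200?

Prior odds = 0.235/0.765 = 47/153.
Target odds = 0.995/0.005 = 199.
Need L⁶ ≥ 199 ÷ (47/153) = 30447/47.
2⁶ = 64 < 30447/47 ≤ 729 = 3⁶, so L = 3.

3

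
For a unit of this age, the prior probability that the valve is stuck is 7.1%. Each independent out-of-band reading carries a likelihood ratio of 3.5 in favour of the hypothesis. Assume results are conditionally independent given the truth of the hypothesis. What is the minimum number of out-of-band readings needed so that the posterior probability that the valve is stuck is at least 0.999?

8

Prior odds: 0.071 ÷ 0.929 = 71/929.
Likelihood ratio per out-of-band reading = 3.5.
Target posterior odds = 0.999/0.001 = 999.
Require 3.5ⁿ ≥ 999 ÷ (71/929) = 928071/71.
3.5⁷ = 823543/128 falls short of 928071/71 but 3.5⁸ = 5764801/256 reaches it, so n = 8.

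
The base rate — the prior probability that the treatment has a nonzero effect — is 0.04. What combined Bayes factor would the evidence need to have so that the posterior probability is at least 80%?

Prior odds = 0.04/0.96 = 1/24.
Target odds = 0.8/0.2 = 4.
Required Bayes factor = 4 ÷ (1/24) = 96.

96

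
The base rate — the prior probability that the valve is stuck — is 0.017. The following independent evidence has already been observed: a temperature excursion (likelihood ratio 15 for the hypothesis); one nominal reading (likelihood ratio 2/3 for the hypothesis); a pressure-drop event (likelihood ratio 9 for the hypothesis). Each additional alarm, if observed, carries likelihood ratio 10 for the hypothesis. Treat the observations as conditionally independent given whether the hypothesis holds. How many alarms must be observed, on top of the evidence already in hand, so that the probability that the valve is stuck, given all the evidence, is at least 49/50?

2

Prior odds = 0.017/0.983 = 17/983.
Combined Bayes factor of the evidence already in hand = 15 × (2/3) × 9 = 90.
Odds after that evidence = (17/983) × 90 = 1530/983.
Target odds = 0.98/0.02 = 49.
Need 10ⁿ ≥ 49 ÷ (1530/983) = 48167/1530.
10¹ = 10 falls short of 48167/1530 but 10² = 100 reaches it, so n = 2.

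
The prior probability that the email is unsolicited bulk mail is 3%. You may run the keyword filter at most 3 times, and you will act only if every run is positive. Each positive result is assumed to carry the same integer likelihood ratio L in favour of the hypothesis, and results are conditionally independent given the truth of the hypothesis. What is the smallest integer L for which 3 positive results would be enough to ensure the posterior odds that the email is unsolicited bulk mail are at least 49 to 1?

Prior odds = 0.03/0.97 = 3/97.
Target odds = 49.
Need L³ ≥ 49 ÷ (3/97) = 4753/3.
11³ = 1331 < 4753/3 ≤ 1728 = 12³, so L = 12.

12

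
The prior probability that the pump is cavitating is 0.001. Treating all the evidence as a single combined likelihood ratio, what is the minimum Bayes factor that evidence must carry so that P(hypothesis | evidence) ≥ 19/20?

Prior odds = 0.001/0.999 = 1/999.
Target odds = 0.95/0.05 = 19.
Required Bayes factor = 19 ÷ (1/999) = 18981.

18981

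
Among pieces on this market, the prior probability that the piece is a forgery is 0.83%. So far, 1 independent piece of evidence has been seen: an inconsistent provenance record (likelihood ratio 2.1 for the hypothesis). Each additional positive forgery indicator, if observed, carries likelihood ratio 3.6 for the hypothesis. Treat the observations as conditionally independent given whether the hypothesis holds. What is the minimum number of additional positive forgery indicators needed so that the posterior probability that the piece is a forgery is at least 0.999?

Prior odds = 0.0083/0.9917 = 83/9917.
Bayes factor of the evidence already in hand = 2.1.
Odds after that evidence = (83/9917) × 2.1 = 1743/99170.
Target odds = 0.999/0.001 = 999.
Need 3.6ⁿ ≥ 999 ÷ (1743/99170) = 33023610/581.
3.6⁸ ≈28211.1 falls short of 33023610/581 but 3.6⁹ ≈101560 reaches it, so n = 9.

9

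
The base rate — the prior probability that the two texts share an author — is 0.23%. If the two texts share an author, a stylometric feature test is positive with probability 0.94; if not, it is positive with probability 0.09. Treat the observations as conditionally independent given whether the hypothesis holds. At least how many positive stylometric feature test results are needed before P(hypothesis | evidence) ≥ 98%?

Prior odds = 0.0023/0.9977 = 23/9977.
Likelihood ratio of a positive = 0.94/0.09 = 94/9.
Target odds: 0.98 ÷ 0.02 = 49.
Require (94/9)ⁿ ≥ 49 ÷ (23/9977) = 488873/23.
(94/9)⁴ = 78074896/6561 falls short of 488873/23 but (94/9)⁵ ≈124287 reaches it, so n = 5.

5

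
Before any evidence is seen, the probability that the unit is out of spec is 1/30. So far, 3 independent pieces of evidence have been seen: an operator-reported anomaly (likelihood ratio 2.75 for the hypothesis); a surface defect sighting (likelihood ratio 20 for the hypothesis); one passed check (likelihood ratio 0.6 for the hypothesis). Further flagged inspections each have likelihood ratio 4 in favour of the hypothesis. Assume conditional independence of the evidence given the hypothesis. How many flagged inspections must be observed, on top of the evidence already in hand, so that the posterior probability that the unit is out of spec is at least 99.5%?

4

Prior odds = (1/30)/(29/30) = 1/29.
Combined Bayes factor of the evidence already in hand = 2.75 × 20 × 0.6 = 33.
Odds after that evidence = (1/29) × 33 = 33/29.
Target odds = 0.995/0.005 = 199.
Need 4ⁿ ≥ 199 ÷ (33/29) = 5771/33.
4³ = 64 falls short of 5771/33 but 4⁴ = 256 reaches it, so n = 4.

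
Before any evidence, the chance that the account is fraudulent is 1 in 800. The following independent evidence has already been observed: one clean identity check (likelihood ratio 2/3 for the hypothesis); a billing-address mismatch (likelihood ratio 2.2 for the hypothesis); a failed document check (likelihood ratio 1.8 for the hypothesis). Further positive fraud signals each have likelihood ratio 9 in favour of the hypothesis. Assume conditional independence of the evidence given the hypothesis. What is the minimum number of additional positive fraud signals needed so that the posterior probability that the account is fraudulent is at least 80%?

Prior odds = 0.00125/0.99875 = 1/799.
Combined Bayes factor of the evidence already in hand = (2/3) × 2.2 × 1.8 = 2.64.
Odds after that evidence = (1/799) × 2.64 = 66/19975.
Target odds = 0.8/0.2 = 4.
Need 9ⁿ ≥ 4 ÷ (66/19975) = 39950/33.
9³ = 729 falls short of 39950/33 but 9⁴ = 6561 reaches it, so n = 4.

4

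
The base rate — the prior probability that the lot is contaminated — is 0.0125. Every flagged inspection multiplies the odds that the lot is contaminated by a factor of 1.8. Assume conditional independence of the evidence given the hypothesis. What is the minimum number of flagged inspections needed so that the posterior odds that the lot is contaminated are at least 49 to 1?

Prior odds = 0.0125/0.9875 = 1/79.
Likelihood ratio per flagged inspection = 1.8.
Target odds = 49.
Need (1/79) × 1.8ⁿ ≥ 49, i.e. 1.8ⁿ ≥ 3871.
1.8¹⁴ ≈3748.13 falls short of 3871 but 1.8¹⁵ ≈6746.64 reaches it, so n = 15.

15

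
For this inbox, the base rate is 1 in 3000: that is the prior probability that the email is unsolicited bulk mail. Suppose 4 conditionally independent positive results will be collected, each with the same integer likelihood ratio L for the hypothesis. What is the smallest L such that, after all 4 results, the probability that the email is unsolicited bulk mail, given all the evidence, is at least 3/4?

Prior odds = (1/3000)/(2999/3000) = 1/2999.
Target odds = 0.75/0.25 = 3.
Need L⁴ ≥ 3 ÷ (1/2999) = 8997.
9⁴ = 6561 < 8997 ≤ 10000 = 10⁴, so L = 10.

10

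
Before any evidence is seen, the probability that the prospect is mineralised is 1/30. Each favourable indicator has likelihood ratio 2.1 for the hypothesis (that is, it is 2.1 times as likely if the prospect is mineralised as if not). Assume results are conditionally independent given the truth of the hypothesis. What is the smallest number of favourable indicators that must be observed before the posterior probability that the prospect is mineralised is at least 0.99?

Prior odds = (1/30)/(29/30) = 1/29.
Likelihood ratio per favourable indicator = 2.1.
Target odds: 0.99 ÷ 0.01 = 99.
Require 2.1ⁿ ≥ 99 ÷ (1/29) = 2871.
2.1¹⁰ ≈1667.99 falls short of 2871 but 2.1¹¹ ≈3502.78 reaches it, so n = 11.

11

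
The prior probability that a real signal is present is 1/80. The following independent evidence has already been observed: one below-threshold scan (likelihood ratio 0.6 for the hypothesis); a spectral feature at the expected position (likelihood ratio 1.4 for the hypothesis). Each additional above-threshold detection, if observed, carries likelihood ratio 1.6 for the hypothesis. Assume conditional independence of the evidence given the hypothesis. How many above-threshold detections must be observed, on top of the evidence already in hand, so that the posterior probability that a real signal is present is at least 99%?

Prior odds = 0.0125/0.9875 = 1/79.
Combined Bayes factor of the evidence already in hand = 0.6 × 1.4 = 0.84.
Odds after that evidence = (1/79) × 0.84 = 21/1975.
Target odds = 0.99/0.01 = 99.
Need 1.6ⁿ ≥ 99 ÷ (21/1975) = 65175/7.
1.6¹⁹ ≈7555.79 falls short of 65175/7 but 1.6²⁰ ≈12089.3 reaches it, so n = 20.

20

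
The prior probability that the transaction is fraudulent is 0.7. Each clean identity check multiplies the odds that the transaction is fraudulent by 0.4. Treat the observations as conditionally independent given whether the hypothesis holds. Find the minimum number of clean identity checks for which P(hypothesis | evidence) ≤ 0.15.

Prior odds = 0.7/0.3 = 7/3.
Likelihood ratio per clean identity check = 0.4.
Target odds: 0.15 ÷ 0.85 = 3/17.
Require 0.4ⁿ ≤ 3/17 ÷ (7/3) = 9/119.
0.4² = 0.16 is still above 9/119 but 0.4³ = 0.064 is at or below it, so n = 3.

3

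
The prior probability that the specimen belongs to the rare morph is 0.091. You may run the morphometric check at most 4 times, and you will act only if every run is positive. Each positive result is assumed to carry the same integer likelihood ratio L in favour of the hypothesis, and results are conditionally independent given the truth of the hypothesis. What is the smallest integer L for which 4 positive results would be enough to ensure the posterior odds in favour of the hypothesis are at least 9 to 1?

4

Prior odds = 0.091/0.909 = 91/909.
Target odds = 9.
Need L⁴ ≥ 9 ÷ (91/909) = 8181/91.
3⁴ = 81 < 8181/91 ≤ 256 = 4⁴, so L = 4.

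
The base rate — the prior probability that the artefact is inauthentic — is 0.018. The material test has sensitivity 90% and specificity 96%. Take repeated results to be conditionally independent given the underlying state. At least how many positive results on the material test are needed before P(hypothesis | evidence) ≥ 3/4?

2

Prior odds = 0.018/0.982 = 9/491.
False-positive rate = 1 − 0.96 = 0.04; likelihood ratio of a positive = 0.9/0.04 = 22.5.
Target odds: 0.75 ÷ 0.25 = 3.
Require 22.5ⁿ ≥ 3 ÷ (9/491) = 491/3.
22.5¹ = 22.5 falls short of 491/3 but 22.5² = 506.25 reaches it, so n = 2.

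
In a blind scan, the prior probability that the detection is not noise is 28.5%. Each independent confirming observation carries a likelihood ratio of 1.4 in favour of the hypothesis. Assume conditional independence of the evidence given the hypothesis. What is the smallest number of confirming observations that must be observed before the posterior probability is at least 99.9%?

24

Prior odds: 0.285 ÷ 0.715 = 57/143.
Likelihood ratio per confirming observation = 1.4.
Target posterior odds = 0.999/0.001 = 999.
Require 1.4ⁿ ≥ 999 ÷ (57/143) = 47619/19.
1.4²³ ≈2295.86 falls short of 47619/19 but 1.4²⁴ ≈3214.2 reaches it, so n = 24.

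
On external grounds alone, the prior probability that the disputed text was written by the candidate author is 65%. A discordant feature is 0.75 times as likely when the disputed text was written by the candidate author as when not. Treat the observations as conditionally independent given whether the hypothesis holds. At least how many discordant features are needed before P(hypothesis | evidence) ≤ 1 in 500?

Prior odds: 0.65 ÷ 0.35 = 13/7.
Likelihood ratio per discordant feature = 0.75.
Target odds: 0.002 ÷ 0.998 = 1/499.
Require 0.75ⁿ ≤ 1/499 ÷ (13/7) = 7/6487.
0.75²³ ≈0.00133786 is still above 7/6487 but 0.75²⁴ ≈0.00100339 is at or below it, so n = 24.

24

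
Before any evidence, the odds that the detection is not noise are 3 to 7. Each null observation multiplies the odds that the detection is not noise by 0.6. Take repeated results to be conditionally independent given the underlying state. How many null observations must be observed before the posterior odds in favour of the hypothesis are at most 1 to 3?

1

Prior odds = 3/7.
Likelihood ratio per null observation = 0.6.
Target odds = 1/3.
Require 0.6ⁿ ≤ 1/3 ÷ (3/7) = 7/9.
0.6¹ = 0.6, which is already at or below the required 7/9; so n = 1.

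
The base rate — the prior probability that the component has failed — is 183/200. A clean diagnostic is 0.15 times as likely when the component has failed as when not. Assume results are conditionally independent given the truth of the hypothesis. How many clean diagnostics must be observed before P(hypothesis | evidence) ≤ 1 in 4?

Prior odds = 0.915/0.085 = 183/17.
Likelihood ratio per clean diagnostic = 0.15.
Target odds: 0.25 ÷ 0.75 = 1/3.
Require 0.15ⁿ ≤ 1/3 ÷ (183/17) = 17/549.
0.15¹ = 0.15 is still above 17/549 but 0.15² = 0.0225 is at or below it, so n = 2.

2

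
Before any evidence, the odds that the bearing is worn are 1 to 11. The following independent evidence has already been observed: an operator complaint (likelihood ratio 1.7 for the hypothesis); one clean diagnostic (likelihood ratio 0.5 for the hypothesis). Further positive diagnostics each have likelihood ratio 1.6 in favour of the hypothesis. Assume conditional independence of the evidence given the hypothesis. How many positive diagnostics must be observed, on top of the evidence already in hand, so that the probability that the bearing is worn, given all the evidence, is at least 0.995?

Prior odds = 1/11.
Combined Bayes factor of the evidence already in hand = 1.7 × 0.5 = 0.85.
Odds after that evidence = (1/11) × 0.85 = 17/220.
Target odds = 0.995/0.005 = 199.
Need 1.6ⁿ ≥ 199 ÷ (17/220) = 43780/17.
1.6¹⁶ ≈1844.67 falls short of 43780/17 but 1.6¹⁷ ≈2951.48 reaches it, so n = 17.

17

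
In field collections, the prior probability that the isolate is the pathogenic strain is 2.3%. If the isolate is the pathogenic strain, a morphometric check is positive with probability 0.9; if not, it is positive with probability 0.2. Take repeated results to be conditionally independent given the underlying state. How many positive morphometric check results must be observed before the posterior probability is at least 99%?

6

Prior odds: 0.023 ÷ 0.977 = 23/977.
Likelihood ratio of a positive = 0.9/0.2 = 4.5.
Target posterior odds = 0.99/0.01 = 99.
Need (23/977) × 4.5ⁿ ≥ 99, i.e. 4.5ⁿ ≥ 96723/23.
4.5⁵ = 1845.28125 falls short of 96723/23 but 4.5⁶ = 8303.765625 reaches it, so n = 6.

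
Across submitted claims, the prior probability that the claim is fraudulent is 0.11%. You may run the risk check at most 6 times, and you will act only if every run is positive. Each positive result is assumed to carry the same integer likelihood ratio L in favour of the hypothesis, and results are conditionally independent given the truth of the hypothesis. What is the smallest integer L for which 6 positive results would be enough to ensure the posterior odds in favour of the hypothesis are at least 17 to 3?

5

Prior odds = 0.0011/0.9989 = 11/9989.
Target odds = 17/3.
Need L⁶ ≥ 17/3 ÷ (11/9989) = 169813/33.
4⁶ = 4096 < 169813/33 ≤ 15625 = 5⁶, so L = 5.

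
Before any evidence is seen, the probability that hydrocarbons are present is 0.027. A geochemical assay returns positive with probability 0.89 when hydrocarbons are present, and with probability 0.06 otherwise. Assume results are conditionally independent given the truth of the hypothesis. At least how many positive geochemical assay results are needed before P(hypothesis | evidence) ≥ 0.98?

Prior odds = 0.027/0.973 = 27/973.
Likelihood ratio of a positive result = 0.89/0.06 = 89/6.
Target odds: 0.98 ÷ 0.02 = 49.
Need (27/973) × (89/6)ⁿ ≥ 49, i.e. (89/6)ⁿ ≥ 47677/27.
(89/6)² = 7921/36 falls short of 47677/27 but (89/6)³ = 704969/216 reaches it, so n = 3.

3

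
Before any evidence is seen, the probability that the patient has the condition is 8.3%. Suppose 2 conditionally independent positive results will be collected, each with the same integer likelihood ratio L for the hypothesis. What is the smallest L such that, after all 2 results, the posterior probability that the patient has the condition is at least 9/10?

Prior odds = 0.083/0.917 = 83/917.
Target odds = 0.9/0.1 = 9.
Need L² ≥ 9 ÷ (83/917) = 8253/83.
9² = 81 < 8253/83 ≤ 100 = 10², so L = 10.

10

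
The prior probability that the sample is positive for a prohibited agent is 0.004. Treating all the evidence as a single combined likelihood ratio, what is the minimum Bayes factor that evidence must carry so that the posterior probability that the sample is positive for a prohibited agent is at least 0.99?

24651

Prior odds = 0.004/0.996 = 1/249.
Target odds = 0.99/0.01 = 99.
Required Bayes factor = 99 ÷ (1/249) = 24651.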